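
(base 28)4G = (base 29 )4c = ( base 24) 58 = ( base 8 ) 200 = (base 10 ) 128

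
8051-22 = 8029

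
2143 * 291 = 623613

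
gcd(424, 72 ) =8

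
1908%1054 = 854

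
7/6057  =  7/6057 = 0.00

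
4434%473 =177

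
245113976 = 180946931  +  64167045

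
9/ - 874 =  - 1+865/874=-0.01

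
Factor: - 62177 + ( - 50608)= -3^1*5^1 * 73^1 * 103^1 =-112785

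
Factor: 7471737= 3^3*7^1  *  13^1*3041^1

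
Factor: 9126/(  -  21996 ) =-39/94 = - 2^(-1) * 3^1 * 13^1*47^( - 1 )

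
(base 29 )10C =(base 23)1E2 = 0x355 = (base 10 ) 853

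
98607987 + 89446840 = 188054827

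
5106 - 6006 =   -  900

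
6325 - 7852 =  - 1527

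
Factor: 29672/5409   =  2^3 * 3^( - 2 )*601^( - 1 )*3709^1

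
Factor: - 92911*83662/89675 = -2^1  *5^( - 2 )*7^1*13^1*17^( - 1 ) * 59^1 * 211^( - 1 )*709^1*1021^1 = - 7773120082/89675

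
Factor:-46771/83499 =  - 3^( - 1)* 13^(-1 )*2141^(-1 )*46771^1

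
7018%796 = 650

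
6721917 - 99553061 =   -  92831144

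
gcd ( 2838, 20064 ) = 66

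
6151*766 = 4711666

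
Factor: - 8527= - 8527^1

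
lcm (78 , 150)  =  1950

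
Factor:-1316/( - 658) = 2  =  2^1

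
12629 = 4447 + 8182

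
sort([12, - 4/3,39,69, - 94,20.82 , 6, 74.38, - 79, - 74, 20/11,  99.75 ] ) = [ - 94, - 79, - 74, - 4/3, 20/11, 6, 12,20.82, 39 , 69 , 74.38, 99.75] 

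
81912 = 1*81912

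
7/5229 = 1/747 = 0.00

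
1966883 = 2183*901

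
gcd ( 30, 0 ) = 30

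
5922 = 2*2961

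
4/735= 4/735=0.01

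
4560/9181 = 4560/9181 = 0.50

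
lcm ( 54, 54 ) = 54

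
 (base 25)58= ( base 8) 205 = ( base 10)133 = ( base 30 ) 4D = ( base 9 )157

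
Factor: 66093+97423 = 2^2*40879^1=163516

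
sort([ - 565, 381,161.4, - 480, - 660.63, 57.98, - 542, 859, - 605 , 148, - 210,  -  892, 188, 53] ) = [ - 892,-660.63, - 605, - 565,  -  542, -480, - 210,  53, 57.98,148, 161.4, 188, 381, 859 ]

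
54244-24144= 30100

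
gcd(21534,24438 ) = 6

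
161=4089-3928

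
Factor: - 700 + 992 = 2^2*73^1 =292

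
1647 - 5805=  - 4158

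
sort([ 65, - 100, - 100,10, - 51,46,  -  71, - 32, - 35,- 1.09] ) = [-100,- 100 , - 71, - 51, - 35, - 32, - 1.09, 10 , 46,65 ]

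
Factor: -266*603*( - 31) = 4972338  =  2^1 * 3^2*7^1*19^1*31^1*67^1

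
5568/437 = 12+324/437  =  12.74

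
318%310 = 8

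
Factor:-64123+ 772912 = 3^1*29^1*8147^1 = 708789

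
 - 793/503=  - 793/503 = - 1.58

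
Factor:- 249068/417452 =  - 71/119 = - 7^( - 1 )*17^( - 1)*71^1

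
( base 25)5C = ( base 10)137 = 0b10001001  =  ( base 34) 41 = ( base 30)4h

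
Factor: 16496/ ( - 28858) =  - 8248/14429 = - 2^3 * 47^(-1) * 307^( - 1)*1031^1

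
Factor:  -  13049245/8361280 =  - 2^(-6 ) * 11^2*17^(-1 )*29^( - 1)*53^( - 1) *21569^1= -2609849/1672256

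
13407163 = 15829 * 847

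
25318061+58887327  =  84205388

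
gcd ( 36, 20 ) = 4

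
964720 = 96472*10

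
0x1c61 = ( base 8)16141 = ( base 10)7265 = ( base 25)BFF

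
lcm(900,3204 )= 80100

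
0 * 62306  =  0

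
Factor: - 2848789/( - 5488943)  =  17^( - 1 )*73^( - 1)*4423^ (-1)*2848789^1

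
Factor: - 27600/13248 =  - 2^(  -  2 )*3^(-1)*5^2 = -25/12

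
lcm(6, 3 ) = 6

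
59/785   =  59/785 = 0.08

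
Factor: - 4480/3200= - 5^( - 1) * 7^1= -7/5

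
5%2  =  1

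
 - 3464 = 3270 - 6734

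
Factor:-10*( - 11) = 2^1* 5^1*11^1 =110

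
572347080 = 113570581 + 458776499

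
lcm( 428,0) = 0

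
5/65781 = 5/65781 = 0.00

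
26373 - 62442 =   -  36069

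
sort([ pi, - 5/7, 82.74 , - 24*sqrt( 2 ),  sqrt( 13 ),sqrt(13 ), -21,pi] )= [ -24*sqrt(2), - 21, - 5/7, pi,pi , sqrt( 13), sqrt(13),82.74]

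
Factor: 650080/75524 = 680/79 = 2^3*5^1*17^1*79^( - 1 )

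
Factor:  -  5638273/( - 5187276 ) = 2^( - 2) * 3^( - 2 )*83^1*89^( -1) * 1619^(-1 )*67931^1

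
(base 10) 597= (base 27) M3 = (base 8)1125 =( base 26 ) mp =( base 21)179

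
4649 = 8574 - 3925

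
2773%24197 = 2773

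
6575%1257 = 290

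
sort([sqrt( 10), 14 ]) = [sqrt( 10),  14] 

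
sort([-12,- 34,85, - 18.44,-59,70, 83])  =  [ - 59  , - 34, - 18.44, - 12 , 70,83, 85]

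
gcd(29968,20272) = 16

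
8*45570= 364560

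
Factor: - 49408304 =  - 2^4*11^1*280729^1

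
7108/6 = 3554/3 = 1184.67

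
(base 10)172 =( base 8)254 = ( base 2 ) 10101100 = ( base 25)6M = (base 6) 444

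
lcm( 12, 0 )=0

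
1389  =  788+601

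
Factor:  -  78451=-19^1 * 4129^1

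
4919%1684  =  1551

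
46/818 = 23/409  =  0.06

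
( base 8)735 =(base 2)111011101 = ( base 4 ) 13131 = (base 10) 477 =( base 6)2113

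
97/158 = 97/158 = 0.61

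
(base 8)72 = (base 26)26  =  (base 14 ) 42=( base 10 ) 58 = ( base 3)2011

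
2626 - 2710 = -84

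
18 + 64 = 82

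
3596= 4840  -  1244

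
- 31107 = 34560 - 65667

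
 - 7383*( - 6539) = 48277437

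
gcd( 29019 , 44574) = 51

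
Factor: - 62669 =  - 29^1*2161^1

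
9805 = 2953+6852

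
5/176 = 5/176=0.03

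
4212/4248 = 117/118 = 0.99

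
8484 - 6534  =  1950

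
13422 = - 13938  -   - 27360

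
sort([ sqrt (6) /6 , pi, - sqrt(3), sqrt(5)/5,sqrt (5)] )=[ - sqrt( 3),sqrt ( 6)/6,sqrt(5) /5,sqrt( 5),  pi]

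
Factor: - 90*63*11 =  - 2^1*3^4*5^1*7^1*11^1 = - 62370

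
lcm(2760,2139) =85560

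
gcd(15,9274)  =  1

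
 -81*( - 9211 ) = 746091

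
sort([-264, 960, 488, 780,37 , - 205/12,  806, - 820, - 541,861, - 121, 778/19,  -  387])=[ - 820, - 541, - 387,  -  264,  -  121, - 205/12,37,778/19,488,780, 806, 861,960 ]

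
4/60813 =4/60813= 0.00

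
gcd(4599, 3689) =7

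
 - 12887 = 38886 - 51773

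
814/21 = 814/21 = 38.76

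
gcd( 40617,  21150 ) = 9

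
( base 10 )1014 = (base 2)1111110110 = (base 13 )600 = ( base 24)1i6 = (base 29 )15S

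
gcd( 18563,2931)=977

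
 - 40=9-49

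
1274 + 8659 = 9933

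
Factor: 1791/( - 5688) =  - 199/632 = - 2^( - 3 ) * 79^( - 1 ) * 199^1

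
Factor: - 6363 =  - 3^2*7^1*101^1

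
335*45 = 15075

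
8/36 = 2/9 = 0.22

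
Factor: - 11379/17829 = -3793/5943 = - 3^( - 1 )*7^(- 1 )*283^ (-1 )*3793^1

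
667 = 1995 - 1328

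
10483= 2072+8411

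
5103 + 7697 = 12800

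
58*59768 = 3466544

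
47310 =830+46480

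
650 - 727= -77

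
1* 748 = 748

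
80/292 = 20/73 = 0.27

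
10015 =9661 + 354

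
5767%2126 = 1515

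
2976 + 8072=11048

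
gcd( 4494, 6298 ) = 2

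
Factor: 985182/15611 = 2^1  *3^1*11^2*23^1*59^1*67^( - 1 )*233^( - 1) 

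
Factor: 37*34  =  2^1 * 17^1*37^1 =1258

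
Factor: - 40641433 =-7^2*61^1*13597^1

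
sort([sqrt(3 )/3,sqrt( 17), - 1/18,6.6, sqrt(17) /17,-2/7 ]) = [-2/7,-1/18, sqrt(17)/17,sqrt( 3)/3, sqrt(17),6.6 ]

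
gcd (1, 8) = 1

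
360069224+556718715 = 916787939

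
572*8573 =4903756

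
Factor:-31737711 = - 3^1*349^1*30313^1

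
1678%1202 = 476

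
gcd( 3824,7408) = 16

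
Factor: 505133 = 463^1*1091^1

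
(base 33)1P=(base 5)213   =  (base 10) 58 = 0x3A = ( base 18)34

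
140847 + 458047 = 598894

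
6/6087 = 2/2029=0.00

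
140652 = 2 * 70326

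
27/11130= 9/3710 = 0.00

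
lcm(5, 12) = 60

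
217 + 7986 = 8203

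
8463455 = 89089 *95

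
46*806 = 37076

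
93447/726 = 31149/242 = 128.71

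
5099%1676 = 71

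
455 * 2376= 1081080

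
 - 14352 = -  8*1794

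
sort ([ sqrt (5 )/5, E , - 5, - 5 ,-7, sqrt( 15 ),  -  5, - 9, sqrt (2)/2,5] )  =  [ - 9, - 7, - 5, - 5, - 5, sqrt(5 ) /5,  sqrt (2)/2,E,sqrt(15 ), 5 ]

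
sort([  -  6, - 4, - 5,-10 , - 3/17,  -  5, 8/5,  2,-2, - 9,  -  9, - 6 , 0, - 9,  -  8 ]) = [  -  10,-9,  -  9,  -  9,-8, -6, - 6,  -  5,-5 ,- 4, -2, - 3/17, 0, 8/5, 2 ] 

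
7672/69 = 7672/69 = 111.19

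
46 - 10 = 36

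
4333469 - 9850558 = -5517089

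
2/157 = 2/157 = 0.01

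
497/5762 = 497/5762 = 0.09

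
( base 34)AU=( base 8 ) 562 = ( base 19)109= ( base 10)370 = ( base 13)226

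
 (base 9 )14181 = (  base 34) 8b9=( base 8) 22637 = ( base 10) 9631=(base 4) 2112133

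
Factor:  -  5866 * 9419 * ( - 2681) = 2^1 *7^2*383^1*419^1 * 9419^1  =  148130220574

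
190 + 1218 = 1408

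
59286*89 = 5276454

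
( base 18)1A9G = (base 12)542a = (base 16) 2422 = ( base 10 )9250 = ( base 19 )16bg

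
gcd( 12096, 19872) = 864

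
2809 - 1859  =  950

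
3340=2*1670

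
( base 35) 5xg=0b1110010000000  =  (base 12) 4280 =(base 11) 5533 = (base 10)7296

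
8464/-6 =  - 4232/3 = -1410.67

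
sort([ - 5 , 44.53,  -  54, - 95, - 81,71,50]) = [-95, - 81, - 54, - 5, 44.53, 50,71 ] 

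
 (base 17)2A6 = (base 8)1362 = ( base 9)1027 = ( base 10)754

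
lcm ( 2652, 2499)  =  129948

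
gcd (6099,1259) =1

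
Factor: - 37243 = - 37243^1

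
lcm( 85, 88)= 7480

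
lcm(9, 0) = 0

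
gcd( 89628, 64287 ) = 3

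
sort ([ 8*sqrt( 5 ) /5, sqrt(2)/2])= [sqrt(2)/2,  8 * sqrt(5 )/5 ] 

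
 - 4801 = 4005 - 8806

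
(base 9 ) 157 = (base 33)41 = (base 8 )205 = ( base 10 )133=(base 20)6D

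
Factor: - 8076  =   - 2^2 *3^1 *673^1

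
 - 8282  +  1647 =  - 6635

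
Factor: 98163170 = 2^1 * 5^1*7^3* 28619^1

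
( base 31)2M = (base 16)54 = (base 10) 84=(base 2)1010100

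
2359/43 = 2359/43  =  54.86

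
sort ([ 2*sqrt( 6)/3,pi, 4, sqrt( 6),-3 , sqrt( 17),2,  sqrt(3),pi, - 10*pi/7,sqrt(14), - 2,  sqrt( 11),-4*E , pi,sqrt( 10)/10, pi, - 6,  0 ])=[  -  4*E, - 6,- 10*pi/7, - 3, - 2,  0,sqrt( 10 )/10, 2 * sqrt( 6 )/3,sqrt ( 3),2 , sqrt(6),pi,pi,pi,pi,sqrt( 11),sqrt( 14 ),  4  ,  sqrt(17 ) ] 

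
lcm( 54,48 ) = 432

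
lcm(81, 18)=162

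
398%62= 26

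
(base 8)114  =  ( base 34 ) 28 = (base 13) 5b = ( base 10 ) 76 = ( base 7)136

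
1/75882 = 1/75882 = 0.00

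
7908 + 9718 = 17626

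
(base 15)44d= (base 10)973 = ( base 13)59B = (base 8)1715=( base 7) 2560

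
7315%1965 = 1420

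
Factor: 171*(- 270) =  - 2^1*3^5  *5^1*19^1 =- 46170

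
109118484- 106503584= 2614900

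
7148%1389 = 203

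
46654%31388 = 15266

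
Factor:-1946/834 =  - 7/3 = - 3^( - 1)*7^1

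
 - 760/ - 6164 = 190/1541 = 0.12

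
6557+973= 7530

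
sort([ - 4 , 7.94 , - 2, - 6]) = [ - 6, - 4 , - 2,7.94 ]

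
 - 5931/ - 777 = 7 + 164/259 = 7.63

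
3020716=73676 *41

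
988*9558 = 9443304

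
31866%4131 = 2949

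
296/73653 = 296/73653 = 0.00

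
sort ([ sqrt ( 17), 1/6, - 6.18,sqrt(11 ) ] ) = [ - 6.18, 1/6, sqrt(11 ), sqrt(17)]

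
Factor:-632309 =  - 109^1*5801^1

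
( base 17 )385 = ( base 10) 1008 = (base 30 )13i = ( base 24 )1I0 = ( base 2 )1111110000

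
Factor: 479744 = 2^9*937^1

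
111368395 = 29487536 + 81880859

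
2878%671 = 194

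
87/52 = 87/52 = 1.67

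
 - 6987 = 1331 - 8318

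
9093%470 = 163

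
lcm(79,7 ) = 553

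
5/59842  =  5/59842 = 0.00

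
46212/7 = 46212/7 = 6601.71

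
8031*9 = 72279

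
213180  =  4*53295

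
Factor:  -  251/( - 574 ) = 2^( - 1) * 7^(-1 )*41^(-1)*251^1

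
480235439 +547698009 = 1027933448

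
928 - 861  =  67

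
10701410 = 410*26101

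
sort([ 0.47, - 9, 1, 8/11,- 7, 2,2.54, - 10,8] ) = [-10, - 9, - 7, 0.47, 8/11, 1, 2,2.54, 8 ] 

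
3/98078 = 3/98078 = 0.00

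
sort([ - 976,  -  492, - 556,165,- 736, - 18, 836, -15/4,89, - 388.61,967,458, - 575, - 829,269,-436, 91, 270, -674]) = [ - 976,  -  829, - 736, - 674, - 575, - 556, - 492 ,-436,-388.61, -18, - 15/4, 89, 91,165,269,270,458, 836,967]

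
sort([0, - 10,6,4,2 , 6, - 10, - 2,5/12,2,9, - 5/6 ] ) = [ - 10, - 10, - 2, - 5/6,  0,5/12,2,2,4,6, 6,9]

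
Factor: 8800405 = 5^1*1760081^1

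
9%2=1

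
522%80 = 42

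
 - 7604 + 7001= -603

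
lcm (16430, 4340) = 230020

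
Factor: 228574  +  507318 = 2^2*183973^1 = 735892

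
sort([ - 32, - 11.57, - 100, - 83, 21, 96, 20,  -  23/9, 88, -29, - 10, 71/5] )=[ - 100 , - 83,- 32, - 29, - 11.57, - 10, - 23/9, 71/5,20,  21, 88, 96]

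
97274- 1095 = 96179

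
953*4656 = 4437168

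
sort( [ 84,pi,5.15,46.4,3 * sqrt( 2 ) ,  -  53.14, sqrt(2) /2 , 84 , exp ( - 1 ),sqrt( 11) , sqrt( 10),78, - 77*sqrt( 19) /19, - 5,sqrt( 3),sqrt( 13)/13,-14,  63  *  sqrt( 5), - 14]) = [ - 53.14, - 77*sqrt( 19) /19,-14 ,- 14 , - 5,sqrt( 13 ) /13, exp( - 1), sqrt( 2 )/2,sqrt (3 ), pi, sqrt( 10)  ,  sqrt(11),3*sqrt(2),5.15,46.4,78,84, 84,  63*sqrt( 5)]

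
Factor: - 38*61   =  - 2^1*19^1*61^1 = - 2318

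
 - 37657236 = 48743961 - 86401197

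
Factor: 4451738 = 2^1*19^1*193^1*607^1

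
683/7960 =683/7960 = 0.09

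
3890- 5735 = -1845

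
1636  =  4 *409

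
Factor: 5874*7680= 45112320= 2^10*3^2*5^1*11^1*89^1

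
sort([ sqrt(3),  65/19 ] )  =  [ sqrt( 3 ),65/19 ] 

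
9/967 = 9/967 = 0.01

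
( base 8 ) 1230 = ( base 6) 3024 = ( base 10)664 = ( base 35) IY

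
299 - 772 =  -473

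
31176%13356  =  4464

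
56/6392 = 7/799=0.01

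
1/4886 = 1/4886 = 0.00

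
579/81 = 7 + 4/27= 7.15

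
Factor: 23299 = 23^1 * 1013^1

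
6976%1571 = 692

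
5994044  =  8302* 722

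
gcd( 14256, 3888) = 1296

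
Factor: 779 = 19^1*41^1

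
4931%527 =188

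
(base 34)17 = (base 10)41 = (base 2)101001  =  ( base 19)23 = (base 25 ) 1G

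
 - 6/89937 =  - 1 + 29977/29979 = - 0.00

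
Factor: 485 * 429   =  3^1 * 5^1 * 11^1*13^1*97^1 = 208065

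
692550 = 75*9234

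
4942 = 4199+743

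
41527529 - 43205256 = - 1677727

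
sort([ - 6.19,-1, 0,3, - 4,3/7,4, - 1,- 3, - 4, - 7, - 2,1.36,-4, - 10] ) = [  -  10,  -  7, - 6.19,  -  4, - 4, -4, - 3,-2, - 1 , - 1  ,  0, 3/7,  1.36, 3, 4] 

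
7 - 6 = 1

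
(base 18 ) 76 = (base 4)2010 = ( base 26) 52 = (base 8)204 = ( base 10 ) 132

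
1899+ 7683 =9582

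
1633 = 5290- 3657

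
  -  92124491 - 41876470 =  - 134000961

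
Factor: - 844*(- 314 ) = 2^3*157^1*211^1 =265016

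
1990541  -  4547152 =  - 2556611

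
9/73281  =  3/24427 = 0.00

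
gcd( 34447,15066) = 1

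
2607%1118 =371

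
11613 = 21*553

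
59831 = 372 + 59459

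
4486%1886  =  714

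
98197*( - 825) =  - 81012525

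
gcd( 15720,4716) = 1572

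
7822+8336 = 16158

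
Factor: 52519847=4673^1 *11239^1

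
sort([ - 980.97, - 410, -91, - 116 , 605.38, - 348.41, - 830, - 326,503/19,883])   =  [ - 980.97,-830, - 410,  -  348.41, - 326, - 116, - 91, 503/19,  605.38,883] 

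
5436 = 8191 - 2755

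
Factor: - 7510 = - 2^1*5^1*751^1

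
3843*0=0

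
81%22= 15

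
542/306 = 1 + 118/153 = 1.77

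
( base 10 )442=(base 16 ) 1ba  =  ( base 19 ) 145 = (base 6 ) 2014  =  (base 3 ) 121101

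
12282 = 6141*2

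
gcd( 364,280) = 28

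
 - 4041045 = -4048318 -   -  7273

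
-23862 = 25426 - 49288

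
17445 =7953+9492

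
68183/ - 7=-68183/7 = - 9740.43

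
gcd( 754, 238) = 2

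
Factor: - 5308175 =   -  5^2*113^1*1879^1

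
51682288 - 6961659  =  44720629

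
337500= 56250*6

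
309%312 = 309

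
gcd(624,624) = 624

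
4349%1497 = 1355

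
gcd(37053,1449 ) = 207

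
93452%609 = 275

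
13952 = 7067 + 6885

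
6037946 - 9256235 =-3218289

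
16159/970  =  16 + 639/970=16.66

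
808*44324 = 35813792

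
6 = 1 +5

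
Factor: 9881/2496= 2^( - 6)*3^( - 1)*13^(  -  1 )*41^1*241^1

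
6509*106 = 689954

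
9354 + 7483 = 16837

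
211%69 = 4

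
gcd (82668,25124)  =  4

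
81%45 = 36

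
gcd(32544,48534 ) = 6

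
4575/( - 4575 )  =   - 1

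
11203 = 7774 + 3429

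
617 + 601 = 1218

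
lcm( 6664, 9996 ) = 19992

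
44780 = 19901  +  24879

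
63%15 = 3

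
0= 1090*0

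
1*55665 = 55665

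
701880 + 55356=757236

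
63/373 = 63/373 = 0.17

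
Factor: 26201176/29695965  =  2^3*3^(-1 ) * 5^(  -  1 )*13^(-1)*152287^(-1 )*3275147^1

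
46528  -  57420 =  - 10892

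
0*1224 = 0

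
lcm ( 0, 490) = 0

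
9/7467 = 3/2489  =  0.00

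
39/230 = 39/230 = 0.17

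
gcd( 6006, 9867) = 429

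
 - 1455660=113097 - 1568757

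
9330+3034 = 12364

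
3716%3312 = 404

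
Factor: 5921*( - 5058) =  - 2^1*3^2*31^1 * 191^1  *  281^1 = -  29948418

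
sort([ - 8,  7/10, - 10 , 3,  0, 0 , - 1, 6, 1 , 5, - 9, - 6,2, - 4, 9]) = [-10 , - 9, - 8, - 6, -4,- 1, 0, 0, 7/10, 1, 2,  3, 5, 6, 9]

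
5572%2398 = 776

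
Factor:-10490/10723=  - 2^1*5^1*1049^1*10723^( - 1) 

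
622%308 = 6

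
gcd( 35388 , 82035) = 9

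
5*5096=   25480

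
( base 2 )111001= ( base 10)57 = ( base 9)63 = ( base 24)29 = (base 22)2d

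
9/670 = 9/670 = 0.01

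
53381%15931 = 5588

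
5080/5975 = 1016/1195 = 0.85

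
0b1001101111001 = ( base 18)F6H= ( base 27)6mh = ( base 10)4985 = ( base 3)20211122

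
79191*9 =712719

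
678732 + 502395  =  1181127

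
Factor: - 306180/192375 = - 2^2*3^3 * 5^ ( - 2 )*7^1*19^( - 1 )   =  -756/475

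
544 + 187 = 731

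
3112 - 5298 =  - 2186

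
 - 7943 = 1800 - 9743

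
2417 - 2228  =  189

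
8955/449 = 19 + 424/449 = 19.94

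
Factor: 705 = 3^1*5^1*47^1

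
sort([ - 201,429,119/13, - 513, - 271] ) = [  -  513, - 271,-201  ,  119/13, 429]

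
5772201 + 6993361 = 12765562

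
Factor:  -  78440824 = -2^3*7^1*11^1*29^1*4391^1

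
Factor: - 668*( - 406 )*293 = 79463944 = 2^3 * 7^1*29^1 *167^1 *293^1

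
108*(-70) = -7560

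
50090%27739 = 22351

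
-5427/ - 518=5427/518 = 10.48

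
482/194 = 2 + 47/97 = 2.48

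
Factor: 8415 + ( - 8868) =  - 3^1*151^1  =  - 453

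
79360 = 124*640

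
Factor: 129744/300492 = 212/491 = 2^2*53^1*491^( -1 ) 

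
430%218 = 212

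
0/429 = 0=0.00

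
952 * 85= 80920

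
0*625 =0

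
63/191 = 63/191 = 0.33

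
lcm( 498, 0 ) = 0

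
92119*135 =12436065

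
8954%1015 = 834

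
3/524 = 3/524 = 0.01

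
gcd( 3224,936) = 104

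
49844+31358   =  81202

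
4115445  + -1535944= 2579501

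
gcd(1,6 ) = 1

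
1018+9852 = 10870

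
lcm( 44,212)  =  2332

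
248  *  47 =11656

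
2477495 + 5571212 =8048707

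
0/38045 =0 = 0.00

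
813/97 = 8 +37/97  =  8.38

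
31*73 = 2263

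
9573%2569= 1866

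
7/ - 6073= -7/6073 = - 0.00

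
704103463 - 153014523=551088940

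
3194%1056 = 26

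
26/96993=2/7461 = 0.00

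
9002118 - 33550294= -24548176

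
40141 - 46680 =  - 6539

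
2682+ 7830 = 10512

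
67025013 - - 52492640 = 119517653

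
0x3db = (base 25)1EC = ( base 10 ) 987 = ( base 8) 1733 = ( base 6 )4323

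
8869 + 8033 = 16902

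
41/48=41/48 = 0.85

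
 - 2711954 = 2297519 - 5009473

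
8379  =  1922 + 6457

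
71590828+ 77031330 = 148622158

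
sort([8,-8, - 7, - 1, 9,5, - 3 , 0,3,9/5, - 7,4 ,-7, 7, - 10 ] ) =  [ - 10,-8, - 7, - 7,-7, - 3, - 1,0,9/5,3,4,5 , 7, 8, 9 ]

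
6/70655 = 6/70655 = 0.00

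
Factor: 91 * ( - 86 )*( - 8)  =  62608 = 2^4*7^1*13^1  *  43^1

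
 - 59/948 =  - 59/948 = -0.06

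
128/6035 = 128/6035 = 0.02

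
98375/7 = 14053 + 4/7 = 14053.57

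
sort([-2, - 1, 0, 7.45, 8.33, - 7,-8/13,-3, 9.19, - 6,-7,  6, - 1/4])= [-7, - 7, - 6, - 3,-2 , - 1, - 8/13,-1/4,0, 6,7.45, 8.33,9.19 ] 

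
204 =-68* ( - 3) 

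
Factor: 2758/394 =7^1  =  7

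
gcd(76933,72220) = 1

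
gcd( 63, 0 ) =63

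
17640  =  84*210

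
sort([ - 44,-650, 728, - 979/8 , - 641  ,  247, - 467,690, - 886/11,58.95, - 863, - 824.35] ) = [-863, - 824.35 , - 650,- 641, - 467,- 979/8, - 886/11, - 44,58.95,247, 690,728]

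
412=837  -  425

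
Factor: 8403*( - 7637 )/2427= - 7^1*809^(-1)*1091^1*2801^1 =-  21391237/809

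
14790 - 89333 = -74543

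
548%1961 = 548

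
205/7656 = 205/7656 = 0.03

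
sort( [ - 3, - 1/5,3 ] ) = [- 3,-1/5,3]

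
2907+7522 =10429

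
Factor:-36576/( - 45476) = 9144/11369 = 2^3*3^2*127^1*11369^( - 1)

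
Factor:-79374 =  - 2^1*3^1 *13229^1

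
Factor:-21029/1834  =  -2^( - 1) * 7^(- 1)*17^1*131^(  -  1 ) * 1237^1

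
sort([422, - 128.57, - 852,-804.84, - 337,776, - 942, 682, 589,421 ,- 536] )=[ - 942,  -  852 , - 804.84,- 536, - 337, - 128.57, 421,422, 589,682,  776 ] 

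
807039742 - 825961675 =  - 18921933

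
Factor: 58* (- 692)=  - 40136= - 2^3 *29^1*173^1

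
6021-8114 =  - 2093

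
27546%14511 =13035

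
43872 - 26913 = 16959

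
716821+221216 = 938037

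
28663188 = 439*65292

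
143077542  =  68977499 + 74100043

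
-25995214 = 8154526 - 34149740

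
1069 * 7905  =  8450445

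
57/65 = 57/65 = 0.88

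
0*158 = 0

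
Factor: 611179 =23^1 * 26573^1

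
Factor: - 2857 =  - 2857^1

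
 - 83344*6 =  - 500064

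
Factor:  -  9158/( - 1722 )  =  4579/861  =  3^(-1) * 7^(  -  1)*19^1*41^( - 1)*241^1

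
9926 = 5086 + 4840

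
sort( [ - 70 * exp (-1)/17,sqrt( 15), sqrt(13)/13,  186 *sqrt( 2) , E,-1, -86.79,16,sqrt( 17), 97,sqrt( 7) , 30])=[-86.79, - 70*exp( - 1)/17, - 1, sqrt(13 ) /13,sqrt( 7 ), E, sqrt( 15) , sqrt(17),16, 30,97, 186 * sqrt(2)] 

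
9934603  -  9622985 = 311618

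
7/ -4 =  - 7/4=- 1.75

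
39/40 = 39/40 =0.97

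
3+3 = 6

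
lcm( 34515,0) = 0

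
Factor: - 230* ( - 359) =2^1*5^1* 23^1 * 359^1 = 82570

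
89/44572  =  89/44572= 0.00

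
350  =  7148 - 6798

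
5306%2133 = 1040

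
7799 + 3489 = 11288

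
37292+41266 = 78558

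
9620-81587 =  - 71967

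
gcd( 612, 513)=9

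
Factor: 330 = 2^1*3^1* 5^1*11^1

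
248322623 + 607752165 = 856074788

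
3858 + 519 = 4377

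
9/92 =9/92= 0.10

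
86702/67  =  86702/67 = 1294.06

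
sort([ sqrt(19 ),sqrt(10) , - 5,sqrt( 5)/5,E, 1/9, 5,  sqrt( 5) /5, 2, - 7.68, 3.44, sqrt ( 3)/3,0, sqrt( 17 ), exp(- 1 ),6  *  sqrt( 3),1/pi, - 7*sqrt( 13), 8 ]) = [ - 7*sqrt( 13 ),-7.68, - 5, 0, 1/9,1/pi,exp( - 1), sqrt( 5) /5, sqrt( 5)/5, sqrt(3)/3, 2, E, sqrt( 10), 3.44,sqrt(17), sqrt( 19), 5,8, 6*sqrt( 3)] 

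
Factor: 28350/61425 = 6/13  =  2^1*3^1* 13^(  -  1 )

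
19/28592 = 19/28592 = 0.00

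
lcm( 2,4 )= 4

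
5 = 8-3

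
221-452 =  - 231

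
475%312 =163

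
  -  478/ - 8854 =239/4427 = 0.05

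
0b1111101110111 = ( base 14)2D15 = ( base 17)1AEE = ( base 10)8055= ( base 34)6wv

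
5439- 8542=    -3103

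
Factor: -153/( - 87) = 51/29  =  3^1*17^1*29^ ( - 1)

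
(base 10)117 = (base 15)7c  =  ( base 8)165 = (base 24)4L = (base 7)225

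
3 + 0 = 3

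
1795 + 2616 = 4411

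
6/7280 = 3/3640  =  0.00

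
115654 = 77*1502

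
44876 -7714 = 37162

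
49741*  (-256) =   -  12733696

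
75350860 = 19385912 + 55964948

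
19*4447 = 84493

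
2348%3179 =2348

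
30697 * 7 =214879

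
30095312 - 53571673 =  - 23476361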